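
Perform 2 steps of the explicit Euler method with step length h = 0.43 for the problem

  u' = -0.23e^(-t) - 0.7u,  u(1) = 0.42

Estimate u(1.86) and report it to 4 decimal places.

Euler: u_{n+1} = u_n + h·f(t_n, u_n).
t=1.000000, u=0.420000: f=-0.378612 → u ← 0.420000 + 0.43·(-0.378612) = 0.257197
t=1.430000, u=0.257197: f=-0.235079 → u ← 0.257197 + 0.43·(-0.235079) = 0.156113
u(1.86) ≈ 0.1561

0.1561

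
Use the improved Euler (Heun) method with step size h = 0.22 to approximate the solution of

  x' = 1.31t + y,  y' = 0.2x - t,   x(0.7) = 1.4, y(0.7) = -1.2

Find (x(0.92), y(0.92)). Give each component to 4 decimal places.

1.3593, -1.3180

Heun on (x,y): k1 = f(t_n, state_n); k2 = f(t_n + h, state_n + h·k1); state_{n+1} = state_n + (h/2)·(k1 + k2).
0.700000: (1.400000, -1.200000)
  k1 = (-0.283000, -0.420000)
  predictor → (1.337740, -1.292400)
  k2 = (-0.087200, -0.652452)
  → (1.359278, -1.317970)
(x(0.92), y(0.92)) ≈ (1.3593, -1.3180)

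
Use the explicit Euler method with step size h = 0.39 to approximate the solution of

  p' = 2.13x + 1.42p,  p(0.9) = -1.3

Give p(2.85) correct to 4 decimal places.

Euler: p_{n+1} = p_n + h·f(x_n, p_n).
x=0.900000, p=-1.300000: f=0.071000 → p ← -1.300000 + 0.39·0.071000 = -1.272310
x=1.290000, p=-1.272310: f=0.941020 → p ← -1.272310 + 0.39·0.941020 = -0.905312
x=1.680000, p=-0.905312: f=2.292857 → p ← -0.905312 + 0.39·2.292857 = -0.011098
x=2.070000, p=-0.011098: f=4.393341 → p ← -0.011098 + 0.39·4.393341 = 1.702305
x=2.460000, p=1.702305: f=7.657073 → p ← 1.702305 + 0.39·7.657073 = 4.688563
p(2.85) ≈ 4.6886

4.6886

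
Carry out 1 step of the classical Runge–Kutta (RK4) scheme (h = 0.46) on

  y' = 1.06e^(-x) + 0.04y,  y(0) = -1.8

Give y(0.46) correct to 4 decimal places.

RK4: k1 = f(x_n, y_n); k2 = f(x_n + h/2, y_n + (h/2)·k1); k3 = f(x_n + h/2, y_n + (h/2)·k2); k4 = f(x_n + h, y_n + h·k3); y_{n+1} = y_n + (h/6)·(k1 + 2k2 + 2k3 + k4).
x=0.000000, y=-1.800000:
  k1 = f(0.000000, -1.800000) = 0.988000
  k2 = f(0.230000, -1.572760) = 0.779295
  k3 = f(0.230000, -1.620762) = 0.777375
  k4 = f(0.460000, -1.442407) = 0.611464
  y ← -1.800000 + (0.46/6)·(k1 + 2k2 + 2k3 + k4) = -1.438685
y(0.46) ≈ -1.4387

-1.4387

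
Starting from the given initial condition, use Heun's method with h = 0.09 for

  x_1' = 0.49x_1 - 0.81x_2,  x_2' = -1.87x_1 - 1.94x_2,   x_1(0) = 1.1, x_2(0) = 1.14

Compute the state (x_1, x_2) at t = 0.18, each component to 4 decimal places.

1.0799, 0.5012

Heun on (x_1,x_2): k1 = f(t_n, state_n); k2 = f(t_n + h, state_n + h·k1); state_{n+1} = state_n + (h/2)·(k1 + k2).
0.000000: (1.100000, 1.140000)
  k1 = (-0.384400, -4.268600)
  predictor → (1.065404, 0.755826)
  k2 = (-0.090171, -3.458608)
  → (1.078644, 0.792276)
0.090000: (1.078644, 0.792276)
  k1 = (-0.113208, -3.554080)
  predictor → (1.068456, 0.472408)
  k2 = (0.140892, -2.914484)
  → (1.079890, 0.501190)
(x_1(0.18), x_2(0.18)) ≈ (1.0799, 0.5012)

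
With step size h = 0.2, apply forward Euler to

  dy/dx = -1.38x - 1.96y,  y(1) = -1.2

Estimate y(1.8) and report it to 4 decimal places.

Euler: y_{n+1} = y_n + h·f(x_n, y_n).
x=1.000000, y=-1.200000: f=0.972000 → y ← -1.200000 + 0.2·0.972000 = -1.005600
x=1.200000, y=-1.005600: f=0.314976 → y ← -1.005600 + 0.2·0.314976 = -0.942605
x=1.400000, y=-0.942605: f=-0.084495 → y ← -0.942605 + 0.2·(-0.084495) = -0.959504
x=1.600000, y=-0.959504: f=-0.327373 → y ← -0.959504 + 0.2·(-0.327373) = -1.024978
y(1.8) ≈ -1.0250

-1.0250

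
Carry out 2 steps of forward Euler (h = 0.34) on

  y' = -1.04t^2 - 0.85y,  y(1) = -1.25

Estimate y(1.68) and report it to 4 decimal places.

-1.5182

Euler: y_{n+1} = y_n + h·f(t_n, y_n).
t=1.000000, y=-1.250000: f=0.022500 → y ← -1.250000 + 0.34·0.022500 = -1.242350
t=1.340000, y=-1.242350: f=-0.811427 → y ← -1.242350 + 0.34·(-0.811427) = -1.518235
y(1.68) ≈ -1.5182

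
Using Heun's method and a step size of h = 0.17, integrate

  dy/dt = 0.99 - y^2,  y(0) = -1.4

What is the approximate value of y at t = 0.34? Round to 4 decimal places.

Heun: k1 = f(t_n, y_n); k2 = f(t_n + h, y_n + h·k1); y_{n+1} = y_n + (h/2)·(k1 + k2).
t=0.000000, y=-1.400000:
  k1 = f(0.000000, -1.400000) = -0.970000
  k2 = f(0.170000, -1.564900) = -1.458912
  y ← -1.400000 + (0.17/2)·(-0.970000 + (-1.458912)) = -1.606458
t=0.170000, y=-1.606458:
  k1 = f(0.170000, -1.606458) = -1.590706
  k2 = f(0.340000, -1.876878) = -2.532669
  y ← -1.606458 + (0.17/2)·(-1.590706 + (-2.532669)) = -1.956944
y(0.34) ≈ -1.9569

-1.9569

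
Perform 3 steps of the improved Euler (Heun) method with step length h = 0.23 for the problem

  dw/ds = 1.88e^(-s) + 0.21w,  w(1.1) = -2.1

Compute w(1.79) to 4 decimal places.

-2.0869

Heun: k1 = f(s_n, w_n); k2 = f(s_n + h, w_n + h·k1); w_{n+1} = w_n + (h/2)·(k1 + k2).
s=1.100000, w=-2.100000:
  k1 = f(1.100000, -2.100000) = 0.184798
  k2 = f(1.330000, -2.057497) = 0.065143
  w ← -2.100000 + (0.23/2)·(0.184798 + 0.065143) = -2.071257
s=1.330000, w=-2.071257:
  k1 = f(1.330000, -2.071257) = 0.062253
  k2 = f(1.560000, -2.056939) = -0.036901
  w ← -2.071257 + (0.23/2)·(0.062253 + (-0.036901)) = -2.068341
s=1.560000, w=-2.068341:
  k1 = f(1.560000, -2.068341) = -0.039296
  k2 = f(1.790000, -2.077379) = -0.122365
  w ← -2.068341 + (0.23/2)·(-0.039296 + (-0.122365)) = -2.086932
w(1.79) ≈ -2.0869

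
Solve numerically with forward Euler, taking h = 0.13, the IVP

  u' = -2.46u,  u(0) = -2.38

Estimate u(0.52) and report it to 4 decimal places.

Euler: u_{n+1} = u_n + h·f(s_n, u_n).
s=0.000000, u=-2.380000: f=5.854800 → u ← -2.380000 + 0.13·5.854800 = -1.618876
s=0.130000, u=-1.618876: f=3.982435 → u ← -1.618876 + 0.13·3.982435 = -1.101159
s=0.260000, u=-1.101159: f=2.708852 → u ← -1.101159 + 0.13·2.708852 = -0.749009
s=0.390000, u=-0.749009: f=1.842561 → u ← -0.749009 + 0.13·1.842561 = -0.509476
u(0.52) ≈ -0.5095

-0.5095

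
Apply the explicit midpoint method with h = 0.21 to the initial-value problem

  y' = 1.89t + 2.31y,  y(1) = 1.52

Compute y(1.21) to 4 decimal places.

Midpoint: k1 = f(t_n, y_n); k2 = f(t_n + h/2, y_n + (h/2)·k1); y_{n+1} = y_n + h·k2.
t=1.000000, y=1.520000:
  k1 = f(1.000000, 1.520000) = 5.401200
  k2 = f(1.105000, 2.087126) = 6.909711
  y ← 1.520000 + 0.21·6.909711 = 2.971039
y(1.21) ≈ 2.9710

2.9710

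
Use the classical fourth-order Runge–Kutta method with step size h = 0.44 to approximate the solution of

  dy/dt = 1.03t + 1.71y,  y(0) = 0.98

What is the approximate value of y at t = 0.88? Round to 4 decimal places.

RK4: k1 = f(t_n, y_n); k2 = f(t_n + h/2, y_n + (h/2)·k1); k3 = f(t_n + h/2, y_n + (h/2)·k2); k4 = f(t_n + h, y_n + h·k3); y_{n+1} = y_n + (h/6)·(k1 + 2k2 + 2k3 + k4).
t=0.000000, y=0.980000:
  k1 = f(0.000000, 0.980000) = 1.675800
  k2 = f(0.220000, 1.348676) = 2.532836
  k3 = f(0.220000, 1.537224) = 2.855253
  k4 = f(0.440000, 2.236311) = 4.277292
  y ← 0.980000 + (0.44/6)·(k1 + 2k2 + 2k3 + k4) = 2.206813
t=0.440000, y=2.206813:
  k1 = f(0.440000, 2.206813) = 4.226850
  k2 = f(0.660000, 3.136720) = 6.043592
  k3 = f(0.660000, 3.536403) = 6.727050
  k4 = f(0.880000, 5.166715) = 9.741483
  y ← 2.206813 + (0.44/6)·(k1 + 2k2 + 2k3 + k4) = 5.104185
y(0.88) ≈ 5.1042

5.1042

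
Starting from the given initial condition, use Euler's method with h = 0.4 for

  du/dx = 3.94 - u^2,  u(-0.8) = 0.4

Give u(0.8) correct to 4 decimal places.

1.9992

Euler: u_{n+1} = u_n + h·f(x_n, u_n).
x=-0.800000, u=0.400000: f=3.780000 → u ← 0.400000 + 0.4·3.780000 = 1.912000
x=-0.400000, u=1.912000: f=0.284256 → u ← 1.912000 + 0.4·0.284256 = 2.025702
x=0.000000, u=2.025702: f=-0.163470 → u ← 2.025702 + 0.4·(-0.163470) = 1.960314
x=0.400000, u=1.960314: f=0.097168 → u ← 1.960314 + 0.4·0.097168 = 1.999181
u(0.8) ≈ 1.9992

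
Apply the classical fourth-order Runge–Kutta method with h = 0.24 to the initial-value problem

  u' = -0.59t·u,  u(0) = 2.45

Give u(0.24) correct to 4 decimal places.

2.4087

RK4: k1 = f(t_n, u_n); k2 = f(t_n + h/2, u_n + (h/2)·k1); k3 = f(t_n + h/2, u_n + (h/2)·k2); k4 = f(t_n + h, u_n + h·k3); u_{n+1} = u_n + (h/6)·(k1 + 2k2 + 2k3 + k4).
t=0.000000, u=2.450000:
  k1 = f(0.000000, 2.450000) = 0.000000
  k2 = f(0.120000, 2.450000) = -0.173460
  k3 = f(0.120000, 2.429185) = -0.171986
  k4 = f(0.240000, 2.408723) = -0.341075
  u ← 2.450000 + (0.24/6)·(k1 + 2k2 + 2k3 + k4) = 2.408721
u(0.24) ≈ 2.4087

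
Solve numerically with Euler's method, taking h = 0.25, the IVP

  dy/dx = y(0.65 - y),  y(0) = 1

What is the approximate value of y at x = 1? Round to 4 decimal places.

0.7772

Euler: y_{n+1} = y_n + h·f(x_n, y_n).
x=0.000000, y=1.000000: f=-0.350000 → y ← 1.000000 + 0.25·(-0.350000) = 0.912500
x=0.250000, y=0.912500: f=-0.239531 → y ← 0.912500 + 0.25·(-0.239531) = 0.852617
x=0.500000, y=0.852617: f=-0.172755 → y ← 0.852617 + 0.25·(-0.172755) = 0.809428
x=0.750000, y=0.809428: f=-0.129046 → y ← 0.809428 + 0.25·(-0.129046) = 0.777167
y(1) ≈ 0.7772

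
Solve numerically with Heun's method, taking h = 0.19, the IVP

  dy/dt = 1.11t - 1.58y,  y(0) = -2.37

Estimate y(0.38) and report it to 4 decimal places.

Heun: k1 = f(t_n, y_n); k2 = f(t_n + h, y_n + h·k1); y_{n+1} = y_n + (h/2)·(k1 + k2).
t=0.000000, y=-2.370000:
  k1 = f(0.000000, -2.370000) = 3.744600
  k2 = f(0.190000, -1.658526) = 2.831371
  y ← -2.370000 + (0.19/2)·(3.744600 + 2.831371) = -1.745283
t=0.190000, y=-1.745283:
  k1 = f(0.190000, -1.745283) = 2.968447
  k2 = f(0.380000, -1.181278) = 2.288219
  y ← -1.745283 + (0.19/2)·(2.968447 + 2.288219) = -1.245899
y(0.38) ≈ -1.2459

-1.2459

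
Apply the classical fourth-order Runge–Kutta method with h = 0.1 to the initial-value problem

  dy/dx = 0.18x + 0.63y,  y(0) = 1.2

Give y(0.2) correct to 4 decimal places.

RK4: k1 = f(x_n, y_n); k2 = f(x_n + h/2, y_n + (h/2)·k1); k3 = f(x_n + h/2, y_n + (h/2)·k2); k4 = f(x_n + h, y_n + h·k3); y_{n+1} = y_n + (h/6)·(k1 + 2k2 + 2k3 + k4).
x=0.000000, y=1.200000:
  k1 = f(0.000000, 1.200000) = 0.756000
  k2 = f(0.050000, 1.237800) = 0.788814
  k3 = f(0.050000, 1.239441) = 0.789848
  k4 = f(0.100000, 1.278985) = 0.823760
  y ← 1.200000 + (0.1/6)·(k1 + 2k2 + 2k3 + k4) = 1.278951
x=0.100000, y=1.278951:
  k1 = f(0.100000, 1.278951) = 0.823739
  k2 = f(0.150000, 1.320138) = 0.858687
  k3 = f(0.150000, 1.321886) = 0.859788
  k4 = f(0.200000, 1.364930) = 0.895906
  y ← 1.278951 + (0.1/6)·(k1 + 2k2 + 2k3 + k4) = 1.364895
y(0.2) ≈ 1.3649

1.3649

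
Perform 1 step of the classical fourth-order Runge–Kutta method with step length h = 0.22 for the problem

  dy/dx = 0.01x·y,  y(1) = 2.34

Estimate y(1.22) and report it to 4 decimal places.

RK4: k1 = f(x_n, y_n); k2 = f(x_n + h/2, y_n + (h/2)·k1); k3 = f(x_n + h/2, y_n + (h/2)·k2); k4 = f(x_n + h, y_n + h·k3); y_{n+1} = y_n + (h/6)·(k1 + 2k2 + 2k3 + k4).
x=1.000000, y=2.340000:
  k1 = f(1.000000, 2.340000) = 0.023400
  k2 = f(1.110000, 2.342574) = 0.026003
  k3 = f(1.110000, 2.342860) = 0.026006
  k4 = f(1.220000, 2.345721) = 0.028618
  y ← 2.340000 + (0.22/6)·(k1 + 2k2 + 2k3 + k4) = 2.345721
y(1.22) ≈ 2.3457

2.3457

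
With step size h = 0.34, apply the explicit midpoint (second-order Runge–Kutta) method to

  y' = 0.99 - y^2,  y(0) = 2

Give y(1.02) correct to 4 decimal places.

1.1749

Midpoint: k1 = f(s_n, y_n); k2 = f(s_n + h/2, y_n + (h/2)·k1); y_{n+1} = y_n + h·k2.
s=0.000000, y=2.000000:
  k1 = f(0.000000, 2.000000) = -3.010000
  k2 = f(0.170000, 1.488300) = -1.225037
  y ← 2.000000 + 0.34·(-1.225037) = 1.583487
s=0.340000, y=1.583487:
  k1 = f(0.340000, 1.583487) = -1.517433
  k2 = f(0.510000, 1.325524) = -0.767014
  y ← 1.583487 + 0.34·(-0.767014) = 1.322703
s=0.680000, y=1.322703:
  k1 = f(0.680000, 1.322703) = -0.759543
  k2 = f(0.850000, 1.193581) = -0.434635
  y ← 1.322703 + 0.34·(-0.434635) = 1.174927
y(1.02) ≈ 1.1749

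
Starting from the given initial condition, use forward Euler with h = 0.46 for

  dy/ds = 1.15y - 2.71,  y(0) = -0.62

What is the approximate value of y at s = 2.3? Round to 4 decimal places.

Euler: y_{n+1} = y_n + h·f(s_n, y_n).
s=0.000000, y=-0.620000: f=-3.423000 → y ← -0.620000 + 0.46·(-3.423000) = -2.194580
s=0.460000, y=-2.194580: f=-5.233767 → y ← -2.194580 + 0.46·(-5.233767) = -4.602113
s=0.920000, y=-4.602113: f=-8.002430 → y ← -4.602113 + 0.46·(-8.002430) = -8.283231
s=1.380000, y=-8.283231: f=-12.235715 → y ← -8.283231 + 0.46·(-12.235715) = -13.911659
s=1.840000, y=-13.911659: f=-18.708408 → y ← -13.911659 + 0.46·(-18.708408) = -22.517527
y(2.3) ≈ -22.5175

-22.5175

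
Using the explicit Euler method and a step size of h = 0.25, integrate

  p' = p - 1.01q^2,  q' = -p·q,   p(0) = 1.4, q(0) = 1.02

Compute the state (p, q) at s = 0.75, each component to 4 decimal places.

2.1414, 0.2345

Euler on (p,q): p_{n+1} = p_n + h·p', q_{n+1} = q_n + h·q'.
0.000000: (1.400000, 1.020000); f=(0.349196, -1.428000) → (1.487299, 0.663000)
0.250000: (1.487299, 0.663000); f=(1.043334, -0.986079) → (1.748133, 0.416480)
0.500000: (1.748133, 0.416480); f=(1.572942, -0.728063) → (2.141368, 0.234465)
(p(0.75), q(0.75)) ≈ (2.1414, 0.2345)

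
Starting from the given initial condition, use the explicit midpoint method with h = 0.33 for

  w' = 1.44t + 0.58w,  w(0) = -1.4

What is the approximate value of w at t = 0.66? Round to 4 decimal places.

-1.7037

Midpoint: k1 = f(t_n, w_n); k2 = f(t_n + h/2, w_n + (h/2)·k1); w_{n+1} = w_n + h·k2.
t=0.000000, w=-1.400000:
  k1 = f(0.000000, -1.400000) = -0.812000
  k2 = f(0.165000, -1.533980) = -0.652108
  w ← -1.400000 + 0.33·(-0.652108) = -1.615196
t=0.330000, w=-1.615196:
  k1 = f(0.330000, -1.615196) = -0.461614
  k2 = f(0.495000, -1.691362) = -0.268190
  w ← -1.615196 + 0.33·(-0.268190) = -1.703698
w(0.66) ≈ -1.7037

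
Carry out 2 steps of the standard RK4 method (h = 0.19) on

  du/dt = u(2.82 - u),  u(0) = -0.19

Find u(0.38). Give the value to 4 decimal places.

RK4: k1 = f(t_n, u_n); k2 = f(t_n + h/2, u_n + (h/2)·k1); k3 = f(t_n + h/2, u_n + (h/2)·k2); k4 = f(t_n + h, u_n + h·k3); u_{n+1} = u_n + (h/6)·(k1 + 2k2 + 2k3 + k4).
t=0.000000, u=-0.190000:
  k1 = f(0.000000, -0.190000) = -0.571900
  k2 = f(0.095000, -0.244331) = -0.748709
  k3 = f(0.095000, -0.261127) = -0.804567
  k4 = f(0.190000, -0.342868) = -1.084445
  u ← -0.190000 + (0.19/6)·(k1 + 2k2 + 2k3 + k4) = -0.340825
t=0.190000, u=-0.340825:
  k1 = f(0.190000, -0.340825) = -1.077288
  k2 = f(0.285000, -0.443167) = -1.446130
  k3 = f(0.285000, -0.478207) = -1.577227
  k4 = f(0.380000, -0.640498) = -2.216443
  u ← -0.340825 + (0.19/6)·(k1 + 2k2 + 2k3 + k4) = -0.636606
u(0.38) ≈ -0.6366

-0.6366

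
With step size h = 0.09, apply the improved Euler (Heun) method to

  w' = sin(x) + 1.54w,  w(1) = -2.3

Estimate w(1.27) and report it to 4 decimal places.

Heun: k1 = f(x_n, w_n); k2 = f(x_n + h, w_n + h·k1); w_{n+1} = w_n + (h/2)·(k1 + k2).
x=1.000000, w=-2.300000:
  k1 = f(1.000000, -2.300000) = -2.700529
  k2 = f(1.090000, -2.543048) = -3.029666
  w ← -2.300000 + (0.09/2)·(-2.700529 + (-3.029666)) = -2.557859
x=1.090000, w=-2.557859:
  k1 = f(1.090000, -2.557859) = -3.052476
  k2 = f(1.180000, -2.832582) = -3.437570
  w ← -2.557859 + (0.09/2)·(-3.052476 + (-3.437570)) = -2.849911
x=1.180000, w=-2.849911:
  k1 = f(1.180000, -2.849911) = -3.464257
  k2 = f(1.270000, -3.161694) = -3.913908
  w ← -2.849911 + (0.09/2)·(-3.464257 + (-3.913908)) = -3.181928
w(1.27) ≈ -3.1819

-3.1819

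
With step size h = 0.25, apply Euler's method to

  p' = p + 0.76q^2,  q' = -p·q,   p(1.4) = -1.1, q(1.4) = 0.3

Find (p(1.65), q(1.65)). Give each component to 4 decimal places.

-1.3579, 0.3825

Euler on (p,q): p_{n+1} = p_n + h·p', q_{n+1} = q_n + h·q'.
1.400000: (-1.100000, 0.300000); f=(-1.031600, 0.330000) → (-1.357900, 0.382500)
(p(1.65), q(1.65)) ≈ (-1.3579, 0.3825)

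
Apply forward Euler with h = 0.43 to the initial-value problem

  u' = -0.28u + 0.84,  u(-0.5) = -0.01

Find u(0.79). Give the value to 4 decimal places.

0.9516

Euler: u_{n+1} = u_n + h·f(t_n, u_n).
t=-0.500000, u=-0.010000: f=0.842800 → u ← -0.010000 + 0.43·0.842800 = 0.352404
t=-0.070000, u=0.352404: f=0.741327 → u ← 0.352404 + 0.43·0.741327 = 0.671175
t=0.360000, u=0.671175: f=0.652071 → u ← 0.671175 + 0.43·0.652071 = 0.951565
u(0.79) ≈ 0.9516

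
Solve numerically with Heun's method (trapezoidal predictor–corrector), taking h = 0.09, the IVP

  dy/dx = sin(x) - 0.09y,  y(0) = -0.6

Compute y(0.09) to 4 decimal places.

Heun: k1 = f(x_n, y_n); k2 = f(x_n + h, y_n + h·k1); y_{n+1} = y_n + (h/2)·(k1 + k2).
x=0.000000, y=-0.600000:
  k1 = f(0.000000, -0.600000) = 0.054000
  k2 = f(0.090000, -0.595140) = 0.143441
  y ← -0.600000 + (0.09/2)·(0.054000 + 0.143441) = -0.591115
y(0.09) ≈ -0.5911

-0.5911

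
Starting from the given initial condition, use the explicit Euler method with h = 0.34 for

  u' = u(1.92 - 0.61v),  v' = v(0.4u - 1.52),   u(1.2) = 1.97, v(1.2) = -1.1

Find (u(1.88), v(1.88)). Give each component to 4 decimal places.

6.7593, -0.8156

Euler on (u,v): u_{n+1} = u_n + h·u', v_{n+1} = v_n + h·v'.
1.200000: (1.970000, -1.100000); f=(5.104270, 0.805200) → (3.705452, -0.826232)
1.540000: (3.705452, -0.826232); f=(8.982021, 0.031247) → (6.759339, -0.815608)
(u(1.88), v(1.88)) ≈ (6.7593, -0.8156)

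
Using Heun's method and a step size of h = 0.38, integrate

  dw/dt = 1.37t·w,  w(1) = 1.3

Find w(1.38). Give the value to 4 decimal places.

2.3485

Heun: k1 = f(t_n, w_n); k2 = f(t_n + h, w_n + h·k1); w_{n+1} = w_n + (h/2)·(k1 + k2).
t=1.000000, w=1.300000:
  k1 = f(1.000000, 1.300000) = 1.781000
  k2 = f(1.380000, 1.976780) = 3.737300
  w ← 1.300000 + (0.38/2)·(1.781000 + 3.737300) = 2.348477
w(1.38) ≈ 2.3485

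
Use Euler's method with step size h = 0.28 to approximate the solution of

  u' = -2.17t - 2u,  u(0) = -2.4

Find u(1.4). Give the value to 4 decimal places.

Euler: u_{n+1} = u_n + h·f(t_n, u_n).
t=0.000000, u=-2.400000: f=4.800000 → u ← -2.400000 + 0.28·4.800000 = -1.056000
t=0.280000, u=-1.056000: f=1.504400 → u ← -1.056000 + 0.28·1.504400 = -0.634768
t=0.560000, u=-0.634768: f=0.054336 → u ← -0.634768 + 0.28·0.054336 = -0.619554
t=0.840000, u=-0.619554: f=-0.583692 → u ← -0.619554 + 0.28·(-0.583692) = -0.782988
t=1.120000, u=-0.782988: f=-0.864425 → u ← -0.782988 + 0.28·(-0.864425) = -1.025027
u(1.4) ≈ -1.0250

-1.0250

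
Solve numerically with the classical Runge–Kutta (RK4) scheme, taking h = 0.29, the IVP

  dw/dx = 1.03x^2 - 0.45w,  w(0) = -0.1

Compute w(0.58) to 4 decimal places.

RK4: k1 = f(x_n, w_n); k2 = f(x_n + h/2, w_n + (h/2)·k1); k3 = f(x_n + h/2, w_n + (h/2)·k2); k4 = f(x_n + h, w_n + h·k3); w_{n+1} = w_n + (h/6)·(k1 + 2k2 + 2k3 + k4).
x=0.000000, w=-0.100000:
  k1 = f(0.000000, -0.100000) = 0.045000
  k2 = f(0.145000, -0.093475) = 0.063719
  k3 = f(0.145000, -0.090761) = 0.062498
  k4 = f(0.290000, -0.081876) = 0.123467
  w ← -0.100000 + (0.29/6)·(k1 + 2k2 + 2k3 + k4) = -0.079656
x=0.290000, w=-0.079656:
  k1 = f(0.290000, -0.079656) = 0.122468
  k2 = f(0.435000, -0.061898) = 0.222756
  k3 = f(0.435000, -0.047357) = 0.216212
  k4 = f(0.580000, -0.016955) = 0.354122
  w ← -0.079656 + (0.29/6)·(k1 + 2k2 + 2k3 + k4) = -0.014188
w(0.58) ≈ -0.0142

-0.0142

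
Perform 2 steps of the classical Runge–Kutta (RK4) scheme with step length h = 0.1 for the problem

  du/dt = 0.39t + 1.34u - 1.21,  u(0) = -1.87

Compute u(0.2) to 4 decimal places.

RK4: k1 = f(t_n, u_n); k2 = f(t_n + h/2, u_n + (h/2)·k1); k3 = f(t_n + h/2, u_n + (h/2)·k2); k4 = f(t_n + h, u_n + h·k3); u_{n+1} = u_n + (h/6)·(k1 + 2k2 + 2k3 + k4).
t=0.000000, u=-1.870000:
  k1 = f(0.000000, -1.870000) = -3.715800
  k2 = f(0.050000, -2.055790) = -3.945259
  k3 = f(0.050000, -2.067263) = -3.960632
  k4 = f(0.100000, -2.266063) = -4.207525
  u ← -1.870000 + (0.1/6)·(k1 + 2k2 + 2k3 + k4) = -2.265585
t=0.100000, u=-2.265585:
  k1 = f(0.100000, -2.265585) = -4.206884
  k2 = f(0.150000, -2.475929) = -4.469245
  k3 = f(0.150000, -2.489047) = -4.486823
  k4 = f(0.200000, -2.714267) = -4.769118
  u ← -2.265585 + (0.1/6)·(k1 + 2k2 + 2k3 + k4) = -2.713721
u(0.2) ≈ -2.7137

-2.7137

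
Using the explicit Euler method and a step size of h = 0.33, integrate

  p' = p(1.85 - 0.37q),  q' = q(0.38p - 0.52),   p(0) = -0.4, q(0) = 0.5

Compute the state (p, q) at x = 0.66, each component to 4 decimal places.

Euler on (p,q): p_{n+1} = p_n + h·p', q_{n+1} = q_n + h·q'.
0.000000: (-0.400000, 0.500000); f=(-0.666000, -0.336000) → (-0.619780, 0.389120)
0.330000: (-0.619780, 0.389120); f=(-1.057361, -0.293987) → (-0.968709, 0.292104)
(p(0.66), q(0.66)) ≈ (-0.9687, 0.2921)

-0.9687, 0.2921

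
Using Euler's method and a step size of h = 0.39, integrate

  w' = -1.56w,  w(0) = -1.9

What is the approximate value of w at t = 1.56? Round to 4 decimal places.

-0.0447

Euler: w_{n+1} = w_n + h·f(t_n, w_n).
t=0.000000, w=-1.900000: f=2.964000 → w ← -1.900000 + 0.39·2.964000 = -0.744040
t=0.390000, w=-0.744040: f=1.160702 → w ← -0.744040 + 0.39·1.160702 = -0.291366
t=0.780000, w=-0.291366: f=0.454531 → w ← -0.291366 + 0.39·0.454531 = -0.114099
t=1.170000, w=-0.114099: f=0.177994 → w ← -0.114099 + 0.39·0.177994 = -0.044681
w(1.56) ≈ -0.0447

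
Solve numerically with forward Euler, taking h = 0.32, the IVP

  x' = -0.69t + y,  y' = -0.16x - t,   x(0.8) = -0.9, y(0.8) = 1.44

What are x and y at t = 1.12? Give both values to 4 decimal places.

-0.6158, 1.2301

Euler on (x,y): x_{n+1} = x_n + h·x', y_{n+1} = y_n + h·y'.
0.800000: (-0.900000, 1.440000); f=(0.888000, -0.656000) → (-0.615840, 1.230080)
(x(1.12), y(1.12)) ≈ (-0.6158, 1.2301)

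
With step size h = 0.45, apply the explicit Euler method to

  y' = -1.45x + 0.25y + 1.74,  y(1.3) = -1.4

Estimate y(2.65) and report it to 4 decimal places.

-3.0602

Euler: y_{n+1} = y_n + h·f(x_n, y_n).
x=1.300000, y=-1.400000: f=-0.495000 → y ← -1.400000 + 0.45·(-0.495000) = -1.622750
x=1.750000, y=-1.622750: f=-1.203188 → y ← -1.622750 + 0.45·(-1.203188) = -2.164184
x=2.200000, y=-2.164184: f=-1.991046 → y ← -2.164184 + 0.45·(-1.991046) = -3.060155
y(2.65) ≈ -3.0602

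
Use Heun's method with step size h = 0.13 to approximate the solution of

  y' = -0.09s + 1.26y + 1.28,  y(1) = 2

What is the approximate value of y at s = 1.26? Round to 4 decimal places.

3.1328

Heun: k1 = f(s_n, y_n); k2 = f(s_n + h, y_n + h·k1); y_{n+1} = y_n + (h/2)·(k1 + k2).
s=1.000000, y=2.000000:
  k1 = f(1.000000, 2.000000) = 3.710000
  k2 = f(1.130000, 2.482300) = 4.305998
  y ← 2.000000 + (0.13/2)·(3.710000 + 4.305998) = 2.521040
s=1.130000, y=2.521040:
  k1 = f(1.130000, 2.521040) = 4.354810
  k2 = f(1.260000, 3.087165) = 5.056428
  y ← 2.521040 + (0.13/2)·(4.354810 + 5.056428) = 3.132770
y(1.26) ≈ 3.1328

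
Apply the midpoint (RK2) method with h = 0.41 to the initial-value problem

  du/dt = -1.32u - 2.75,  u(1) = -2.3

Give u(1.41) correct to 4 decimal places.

-2.2145

Midpoint: k1 = f(t_n, u_n); k2 = f(t_n + h/2, u_n + (h/2)·k1); u_{n+1} = u_n + h·k2.
t=1.000000, u=-2.300000:
  k1 = f(1.000000, -2.300000) = 0.286000
  k2 = f(1.205000, -2.241370) = 0.208608
  u ← -2.300000 + 0.41·0.208608 = -2.214471
u(1.41) ≈ -2.2145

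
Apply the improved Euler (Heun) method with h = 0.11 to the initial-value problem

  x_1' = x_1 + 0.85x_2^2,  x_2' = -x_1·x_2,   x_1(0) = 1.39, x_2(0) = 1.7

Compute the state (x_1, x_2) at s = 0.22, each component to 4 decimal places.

Heun on (x_1,x_2): k1 = f(s_n, state_n); k2 = f(s_n + h, state_n + h·k1); state_{n+1} = state_n + (h/2)·(k1 + k2).
0.000000: (1.390000, 1.700000)
  k1 = (3.846500, -2.363000)
  predictor → (1.813115, 1.440070)
  k2 = (3.575846, -2.611013)
  → (1.798229, 1.426429)
0.110000: (1.798229, 1.426429)
  k1 = (3.527725, -2.565047)
  predictor → (2.186279, 1.144274)
  k2 = (3.299238, -2.501702)
  → (2.173712, 1.147758)
(x_1(0.22), x_2(0.22)) ≈ (2.1737, 1.1478)

2.1737, 1.1478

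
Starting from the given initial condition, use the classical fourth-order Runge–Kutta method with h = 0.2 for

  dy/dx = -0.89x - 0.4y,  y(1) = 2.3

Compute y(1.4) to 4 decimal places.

RK4: k1 = f(x_n, y_n); k2 = f(x_n + h/2, y_n + (h/2)·k1); k3 = f(x_n + h/2, y_n + (h/2)·k2); k4 = f(x_n + h, y_n + h·k3); y_{n+1} = y_n + (h/6)·(k1 + 2k2 + 2k3 + k4).
x=1.000000, y=2.300000:
  k1 = f(1.000000, 2.300000) = -1.810000
  k2 = f(1.100000, 2.119000) = -1.826600
  k3 = f(1.100000, 2.117340) = -1.825936
  k4 = f(1.200000, 1.934813) = -1.841925
  y ← 2.300000 + (0.2/6)·(k1 + 2k2 + 2k3 + k4) = 1.934767
x=1.200000, y=1.934767:
  k1 = f(1.200000, 1.934767) = -1.841907
  k2 = f(1.300000, 1.750576) = -1.857230
  k3 = f(1.300000, 1.749044) = -1.856617
  k4 = f(1.400000, 1.563443) = -1.871377
  y ← 1.934767 + (0.2/6)·(k1 + 2k2 + 2k3 + k4) = 1.563401
y(1.4) ≈ 1.5634

1.5634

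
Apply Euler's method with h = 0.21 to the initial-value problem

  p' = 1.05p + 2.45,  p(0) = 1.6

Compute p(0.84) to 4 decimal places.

6.3946

Euler: p_{n+1} = p_n + h·f(x_n, p_n).
x=0.000000, p=1.600000: f=4.130000 → p ← 1.600000 + 0.21·4.130000 = 2.467300
x=0.210000, p=2.467300: f=5.040665 → p ← 2.467300 + 0.21·5.040665 = 3.525840
x=0.420000, p=3.525840: f=6.152132 → p ← 3.525840 + 0.21·6.152132 = 4.817787
x=0.630000, p=4.817787: f=7.508677 → p ← 4.817787 + 0.21·7.508677 = 6.394609
p(0.84) ≈ 6.3946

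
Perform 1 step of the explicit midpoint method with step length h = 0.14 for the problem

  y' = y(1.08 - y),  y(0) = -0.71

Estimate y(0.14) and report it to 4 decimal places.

Midpoint: k1 = f(t_n, y_n); k2 = f(t_n + h/2, y_n + (h/2)·k1); y_{n+1} = y_n + h·k2.
t=0.000000, y=-0.710000:
  k1 = f(0.000000, -0.710000) = -1.270900
  k2 = f(0.070000, -0.798963) = -1.501222
  y ← -0.710000 + 0.14·(-1.501222) = -0.920171
y(0.14) ≈ -0.9202

-0.9202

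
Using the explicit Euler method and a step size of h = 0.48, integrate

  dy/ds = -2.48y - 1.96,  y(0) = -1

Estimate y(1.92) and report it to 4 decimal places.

-0.7906

Euler: y_{n+1} = y_n + h·f(s_n, y_n).
s=0.000000, y=-1.000000: f=0.520000 → y ← -1.000000 + 0.48·0.520000 = -0.750400
s=0.480000, y=-0.750400: f=-0.099008 → y ← -0.750400 + 0.48·(-0.099008) = -0.797924
s=0.960000, y=-0.797924: f=0.018851 → y ← -0.797924 + 0.48·0.018851 = -0.788875
s=1.440000, y=-0.788875: f=-0.003589 → y ← -0.788875 + 0.48·(-0.003589) = -0.790598
y(1.92) ≈ -0.7906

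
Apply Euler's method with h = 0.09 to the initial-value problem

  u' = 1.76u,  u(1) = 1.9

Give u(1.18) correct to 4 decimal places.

2.5496

Euler: u_{n+1} = u_n + h·f(s_n, u_n).
s=1.000000, u=1.900000: f=3.344000 → u ← 1.900000 + 0.09·3.344000 = 2.200960
s=1.090000, u=2.200960: f=3.873690 → u ← 2.200960 + 0.09·3.873690 = 2.549592
u(1.18) ≈ 2.5496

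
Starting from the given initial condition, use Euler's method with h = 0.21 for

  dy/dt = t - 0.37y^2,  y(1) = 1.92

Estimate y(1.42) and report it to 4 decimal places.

Euler: y_{n+1} = y_n + h·f(t_n, y_n).
t=1.000000, y=1.920000: f=-0.363968 → y ← 1.920000 + 0.21·(-0.363968) = 1.843567
t=1.210000, y=1.843567: f=-0.047533 → y ← 1.843567 + 0.21·(-0.047533) = 1.833585
y(1.42) ≈ 1.8336

1.8336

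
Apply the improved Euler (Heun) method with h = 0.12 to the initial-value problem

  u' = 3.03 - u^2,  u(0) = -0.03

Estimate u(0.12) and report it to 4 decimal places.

Heun: k1 = f(x_n, u_n); k2 = f(x_n + h, u_n + h·k1); u_{n+1} = u_n + (h/2)·(k1 + k2).
x=0.000000, u=-0.030000:
  k1 = f(0.000000, -0.030000) = 3.029100
  k2 = f(0.120000, 0.333492) = 2.918783
  u ← -0.030000 + (0.12/2)·(3.029100 + 2.918783) = 0.326873
u(0.12) ≈ 0.3269

0.3269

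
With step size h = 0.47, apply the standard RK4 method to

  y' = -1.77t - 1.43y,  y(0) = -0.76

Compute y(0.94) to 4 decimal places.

-0.7235

RK4: k1 = f(t_n, y_n); k2 = f(t_n + h/2, y_n + (h/2)·k1); k3 = f(t_n + h/2, y_n + (h/2)·k2); k4 = f(t_n + h, y_n + h·k3); y_{n+1} = y_n + (h/6)·(k1 + 2k2 + 2k3 + k4).
t=0.000000, y=-0.760000:
  k1 = f(0.000000, -0.760000) = 1.086800
  k2 = f(0.235000, -0.504602) = 0.305631
  k3 = f(0.235000, -0.688177) = 0.568143
  k4 = f(0.470000, -0.492973) = -0.126949
  y ← -0.760000 + (0.47/6)·(k1 + 2k2 + 2k3 + k4) = -0.547920
t=0.470000, y=-0.547920:
  k1 = f(0.470000, -0.547920) = -0.048374
  k2 = f(0.705000, -0.559288) = -0.448068
  k3 = f(0.705000, -0.653216) = -0.313751
  k4 = f(0.940000, -0.695383) = -0.669402
  y ← -0.547920 + (0.47/6)·(k1 + 2k2 + 2k3 + k4) = -0.723498
y(0.94) ≈ -0.7235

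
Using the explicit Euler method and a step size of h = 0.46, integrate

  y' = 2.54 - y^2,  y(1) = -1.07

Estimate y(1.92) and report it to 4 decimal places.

0.6558

Euler: y_{n+1} = y_n + h·f(x_n, y_n).
x=1.000000, y=-1.070000: f=1.395100 → y ← -1.070000 + 0.46·1.395100 = -0.428254
x=1.460000, y=-0.428254: f=2.356599 → y ← -0.428254 + 0.46·2.356599 = 0.655781
y(1.92) ≈ 0.6558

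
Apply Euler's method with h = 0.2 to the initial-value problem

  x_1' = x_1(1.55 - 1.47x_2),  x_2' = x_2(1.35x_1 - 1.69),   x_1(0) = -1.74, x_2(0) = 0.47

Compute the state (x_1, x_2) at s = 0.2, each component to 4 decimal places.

Euler on (x_1,x_2): x_1_{n+1} = x_1_n + h·x_1', x_2_{n+1} = x_2_n + h·x_2'.
0.000000: (-1.740000, 0.470000); f=(-1.494834, -1.898330) → (-2.038967, 0.090334)
(x_1(0.2), x_2(0.2)) ≈ (-2.0390, 0.0903)

-2.0390, 0.0903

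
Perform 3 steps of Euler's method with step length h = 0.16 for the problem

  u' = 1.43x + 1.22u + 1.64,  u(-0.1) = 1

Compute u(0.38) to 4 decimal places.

2.6923

Euler: u_{n+1} = u_n + h·f(x_n, u_n).
x=-0.100000, u=1.000000: f=2.717000 → u ← 1.000000 + 0.16·2.717000 = 1.434720
x=0.060000, u=1.434720: f=3.476158 → u ← 1.434720 + 0.16·3.476158 = 1.990905
x=0.220000, u=1.990905: f=4.383505 → u ← 1.990905 + 0.16·4.383505 = 2.692266
u(0.38) ≈ 2.6923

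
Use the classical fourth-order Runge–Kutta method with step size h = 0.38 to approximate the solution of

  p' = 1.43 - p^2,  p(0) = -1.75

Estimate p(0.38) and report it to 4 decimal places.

-3.2439

RK4: k1 = f(x_n, p_n); k2 = f(x_n + h/2, p_n + (h/2)·k1); k3 = f(x_n + h/2, p_n + (h/2)·k2); k4 = f(x_n + h, p_n + h·k3); p_{n+1} = p_n + (h/6)·(k1 + 2k2 + 2k3 + k4).
x=0.000000, p=-1.750000:
  k1 = f(0.000000, -1.750000) = -1.632500
  k2 = f(0.190000, -2.060175) = -2.814321
  k3 = f(0.190000, -2.284721) = -3.789950
  k4 = f(0.380000, -3.190181) = -8.747255
  p ← -1.750000 + (0.38/6)·(k1 + 2k2 + 2k3 + k4) = -3.243925
p(0.38) ≈ -3.2439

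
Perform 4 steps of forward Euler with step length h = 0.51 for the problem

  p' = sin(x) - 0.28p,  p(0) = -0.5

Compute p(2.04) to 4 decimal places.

Euler: p_{n+1} = p_n + h·f(x_n, p_n).
x=0.000000, p=-0.500000: f=0.140000 → p ← -0.500000 + 0.51·0.140000 = -0.428600
x=0.510000, p=-0.428600: f=0.608185 → p ← -0.428600 + 0.51·0.608185 = -0.118426
x=1.020000, p=-0.118426: f=0.885267 → p ← -0.118426 + 0.51·0.885267 = 0.333061
x=1.530000, p=0.333061: f=0.905911 → p ← 0.333061 + 0.51·0.905911 = 0.795075
p(2.04) ≈ 0.7951

0.7951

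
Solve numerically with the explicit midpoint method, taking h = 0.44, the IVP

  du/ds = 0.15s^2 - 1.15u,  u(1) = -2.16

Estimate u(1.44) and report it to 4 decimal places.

-1.2620

Midpoint: k1 = f(s_n, u_n); k2 = f(s_n + h/2, u_n + (h/2)·k1); u_{n+1} = u_n + h·k2.
s=1.000000, u=-2.160000:
  k1 = f(1.000000, -2.160000) = 2.634000
  k2 = f(1.220000, -1.580520) = 2.040858
  u ← -2.160000 + 0.44·2.040858 = -1.262022
u(1.44) ≈ -1.2620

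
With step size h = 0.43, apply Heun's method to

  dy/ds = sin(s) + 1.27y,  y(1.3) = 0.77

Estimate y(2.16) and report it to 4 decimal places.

3.6226

Heun: k1 = f(s_n, y_n); k2 = f(s_n + h, y_n + h·k1); y_{n+1} = y_n + (h/2)·(k1 + k2).
s=1.300000, y=0.770000:
  k1 = f(1.300000, 0.770000) = 1.941458
  k2 = f(1.730000, 1.604827) = 3.025484
  y ← 0.770000 + (0.43/2)·(1.941458 + 3.025484) = 1.837893
s=1.730000, y=1.837893:
  k1 = f(1.730000, 1.837893) = 3.321477
  k2 = f(2.160000, 3.266128) = 4.979366
  y ← 1.837893 + (0.43/2)·(3.321477 + 4.979366) = 3.622574
y(2.16) ≈ 3.6226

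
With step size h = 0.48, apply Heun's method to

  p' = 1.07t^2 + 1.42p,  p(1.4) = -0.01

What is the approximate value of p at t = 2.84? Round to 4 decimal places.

Heun: k1 = f(t_n, p_n); k2 = f(t_n + h, p_n + h·k1); p_{n+1} = p_n + (h/2)·(k1 + k2).
t=1.400000, p=-0.010000:
  k1 = f(1.400000, -0.010000) = 2.083000
  k2 = f(1.880000, 0.989840) = 5.187381
  p ← -0.010000 + (0.48/2)·(2.083000 + 5.187381) = 1.734891
t=1.880000, p=1.734891:
  k1 = f(1.880000, 1.734891) = 6.245354
  k2 = f(2.360000, 4.732661) = 12.679851
  p ← 1.734891 + (0.48/2)·(6.245354 + 12.679851) = 6.276941
t=2.360000, p=6.276941:
  k1 = f(2.360000, 6.276941) = 14.872728
  k2 = f(2.840000, 13.415850) = 27.680699
  p ← 6.276941 + (0.48/2)·(14.872728 + 27.680699) = 16.489763
p(2.84) ≈ 16.4898

16.4898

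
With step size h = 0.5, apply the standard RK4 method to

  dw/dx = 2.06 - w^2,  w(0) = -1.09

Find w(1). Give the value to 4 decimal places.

RK4: k1 = f(x_n, w_n); k2 = f(x_n + h/2, w_n + (h/2)·k1); k3 = f(x_n + h/2, w_n + (h/2)·k2); k4 = f(x_n + h, w_n + h·k3); w_{n+1} = w_n + (h/6)·(k1 + 2k2 + 2k3 + k4).
x=0.000000, w=-1.090000:
  k1 = f(0.000000, -1.090000) = 0.871900
  k2 = f(0.250000, -0.872025) = 1.299572
  k3 = f(0.250000, -0.765107) = 1.474611
  k4 = f(0.500000, -0.352694) = 1.935607
  w ← -1.090000 + (0.5/6)·(k1 + 2k2 + 2k3 + k4) = -0.393677
x=0.500000, w=-0.393677:
  k1 = f(0.500000, -0.393677) = 1.905018
  k2 = f(0.750000, 0.082577) = 2.053181
  k3 = f(0.750000, 0.119618) = 2.045692
  k4 = f(1.000000, 0.629169) = 1.664147
  w ← -0.393677 + (0.5/6)·(k1 + 2k2 + 2k3 + k4) = 0.586899
w(1) ≈ 0.5869

0.5869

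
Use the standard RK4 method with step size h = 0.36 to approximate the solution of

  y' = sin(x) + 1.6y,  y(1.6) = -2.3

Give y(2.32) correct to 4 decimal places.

RK4: k1 = f(x_n, y_n); k2 = f(x_n + h/2, y_n + (h/2)·k1); k3 = f(x_n + h/2, y_n + (h/2)·k2); k4 = f(x_n + h, y_n + h·k3); y_{n+1} = y_n + (h/6)·(k1 + 2k2 + 2k3 + k4).
x=1.600000, y=-2.300000:
  k1 = f(1.600000, -2.300000) = -2.680426
  k2 = f(1.780000, -2.782477) = -3.473766
  k3 = f(1.780000, -2.925278) = -3.702248
  k4 = f(1.960000, -3.632809) = -4.887283
  y ← -2.300000 + (0.36/6)·(k1 + 2k2 + 2k3 + k4) = -3.615184
x=1.960000, y=-3.615184:
  k1 = f(1.960000, -3.615184) = -4.859083
  k2 = f(2.140000, -4.489819) = -6.341380
  k3 = f(2.140000, -4.756633) = -6.768282
  k4 = f(2.320000, -6.051766) = -8.950594
  y ← -3.615184 + (0.36/6)·(k1 + 2k2 + 2k3 + k4) = -6.016924
y(2.32) ≈ -6.0169

-6.0169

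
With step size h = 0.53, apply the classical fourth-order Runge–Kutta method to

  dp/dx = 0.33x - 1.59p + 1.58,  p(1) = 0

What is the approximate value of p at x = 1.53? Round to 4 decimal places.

RK4: k1 = f(x_n, p_n); k2 = f(x_n + h/2, p_n + (h/2)·k1); k3 = f(x_n + h/2, p_n + (h/2)·k2); k4 = f(x_n + h, p_n + h·k3); p_{n+1} = p_n + (h/6)·(k1 + 2k2 + 2k3 + k4).
x=1.000000, p=0.000000:
  k1 = f(1.000000, 0.000000) = 1.910000
  k2 = f(1.265000, 0.506150) = 1.192671
  k3 = f(1.265000, 0.316058) = 1.494918
  k4 = f(1.530000, 0.792306) = 0.825133
  p ← 0.000000 + (0.53/6)·(k1 + 2k2 + 2k3 + k4) = 0.716411
p(1.53) ≈ 0.7164

0.7164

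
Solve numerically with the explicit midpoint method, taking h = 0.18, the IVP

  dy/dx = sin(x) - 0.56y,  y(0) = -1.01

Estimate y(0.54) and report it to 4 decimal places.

-0.6166

Midpoint: k1 = f(x_n, y_n); k2 = f(x_n + h/2, y_n + (h/2)·k1); y_{n+1} = y_n + h·k2.
x=0.000000, y=-1.010000:
  k1 = f(0.000000, -1.010000) = 0.565600
  k2 = f(0.090000, -0.959096) = 0.626972
  y ← -1.010000 + 0.18·0.626972 = -0.897145
x=0.180000, y=-0.897145:
  k1 = f(0.180000, -0.897145) = 0.681431
  k2 = f(0.270000, -0.835816) = 0.734789
  y ← -0.897145 + 0.18·0.734789 = -0.764883
x=0.360000, y=-0.764883:
  k1 = f(0.360000, -0.764883) = 0.780609
  k2 = f(0.450000, -0.694628) = 0.823957
  y ← -0.764883 + 0.18·0.823957 = -0.616571
y(0.54) ≈ -0.6166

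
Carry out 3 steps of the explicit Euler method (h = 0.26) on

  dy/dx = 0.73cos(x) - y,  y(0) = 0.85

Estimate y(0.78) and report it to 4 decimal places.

0.7488

Euler: y_{n+1} = y_n + h·f(x_n, y_n).
x=0.000000, y=0.850000: f=-0.120000 → y ← 0.850000 + 0.26·(-0.120000) = 0.818800
x=0.260000, y=0.818800: f=-0.113335 → y ← 0.818800 + 0.26·(-0.113335) = 0.789333
x=0.520000, y=0.789333: f=-0.155825 → y ← 0.789333 + 0.26·(-0.155825) = 0.748818
y(0.78) ≈ 0.7488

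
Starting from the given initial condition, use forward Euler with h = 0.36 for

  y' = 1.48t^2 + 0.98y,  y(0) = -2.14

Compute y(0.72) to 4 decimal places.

Euler: y_{n+1} = y_n + h·f(t_n, y_n).
t=0.000000, y=-2.140000: f=-2.097200 → y ← -2.140000 + 0.36·(-2.097200) = -2.894992
t=0.360000, y=-2.894992: f=-2.645284 → y ← -2.894992 + 0.36·(-2.645284) = -3.847294
y(0.72) ≈ -3.8473

-3.8473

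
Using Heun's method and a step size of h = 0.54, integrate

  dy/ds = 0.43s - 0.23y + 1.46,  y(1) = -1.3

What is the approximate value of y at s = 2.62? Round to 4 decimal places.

2.1597

Heun: k1 = f(s_n, y_n); k2 = f(s_n + h, y_n + h·k1); y_{n+1} = y_n + (h/2)·(k1 + k2).
s=1.000000, y=-1.300000:
  k1 = f(1.000000, -1.300000) = 2.189000
  k2 = f(1.540000, -0.117940) = 2.149326
  y ← -1.300000 + (0.54/2)·(2.189000 + 2.149326) = -0.128652
s=1.540000, y=-0.128652:
  k1 = f(1.540000, -0.128652) = 2.151790
  k2 = f(2.080000, 1.033315) = 2.116738
  y ← -0.128652 + (0.54/2)·(2.151790 + 2.116738) = 1.023851
s=2.080000, y=1.023851:
  k1 = f(2.080000, 1.023851) = 2.118914
  k2 = f(2.620000, 2.168064) = 2.087945
  y ← 1.023851 + (0.54/2)·(2.118914 + 2.087945) = 2.159703
y(2.62) ≈ 2.1597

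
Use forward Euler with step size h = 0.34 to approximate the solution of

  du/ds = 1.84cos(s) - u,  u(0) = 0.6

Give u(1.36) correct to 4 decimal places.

1.1991

Euler: u_{n+1} = u_n + h·f(s_n, u_n).
s=0.000000, u=0.600000: f=1.240000 → u ← 0.600000 + 0.34·1.240000 = 1.021600
s=0.340000, u=1.021600: f=0.713069 → u ← 1.021600 + 0.34·0.713069 = 1.264043
s=0.680000, u=1.264043: f=0.166690 → u ← 1.264043 + 0.34·0.166690 = 1.320718
s=1.020000, u=1.320718: f=-0.357725 → u ← 1.320718 + 0.34·(-0.357725) = 1.199092
u(1.36) ≈ 1.1991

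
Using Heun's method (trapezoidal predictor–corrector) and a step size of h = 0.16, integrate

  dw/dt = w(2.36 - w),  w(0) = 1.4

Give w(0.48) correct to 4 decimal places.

Heun: k1 = f(t_n, w_n); k2 = f(t_n + h, w_n + h·k1); w_{n+1} = w_n + (h/2)·(k1 + k2).
t=0.000000, w=1.400000:
  k1 = f(0.000000, 1.400000) = 1.344000
  k2 = f(0.160000, 1.615040) = 1.203140
  w ← 1.400000 + (0.16/2)·(1.344000 + 1.203140) = 1.603771
t=0.160000, w=1.603771:
  k1 = f(0.160000, 1.603771) = 1.212818
  k2 = f(0.320000, 1.797822) = 1.010696
  w ← 1.603771 + (0.16/2)·(1.212818 + 1.010696) = 1.781652
t=0.320000, w=1.781652:
  k1 = f(0.320000, 1.781652) = 1.030414
  k2 = f(0.480000, 1.946519) = 0.804849
  w ← 1.781652 + (0.16/2)·(1.030414 + 0.804849) = 1.928473
w(0.48) ≈ 1.9285

1.9285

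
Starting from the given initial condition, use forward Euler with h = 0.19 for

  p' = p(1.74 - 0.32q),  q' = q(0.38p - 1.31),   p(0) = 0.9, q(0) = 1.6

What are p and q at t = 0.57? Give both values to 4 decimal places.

1.7563, 0.9241

Euler on (p,q): p_{n+1} = p_n + h·p', q_{n+1} = q_n + h·q'.
0.000000: (0.900000, 1.600000); f=(1.105200, -1.548800) → (1.109988, 1.305728)
0.190000: (1.109988, 1.305728); f=(1.467590, -1.159754) → (1.388830, 1.085375)
0.380000: (1.388830, 1.085375); f=(1.934196, -0.849029) → (1.756327, 0.924059)
(p(0.57), q(0.57)) ≈ (1.7563, 0.9241)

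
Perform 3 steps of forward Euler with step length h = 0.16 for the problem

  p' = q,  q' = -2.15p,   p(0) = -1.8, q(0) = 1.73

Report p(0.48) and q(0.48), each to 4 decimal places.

Euler on (p,q): p_{n+1} = p_n + h·p', q_{n+1} = q_n + h·q'.
0.000000: (-1.800000, 1.730000); f=(1.730000, 3.870000) → (-1.523200, 2.349200)
0.160000: (-1.523200, 2.349200); f=(2.349200, 3.274880) → (-1.147328, 2.873181)
0.320000: (-1.147328, 2.873181); f=(2.873181, 2.466755) → (-0.687619, 3.267862)
(p(0.48), q(0.48)) ≈ (-0.6876, 3.2679)

-0.6876, 3.2679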